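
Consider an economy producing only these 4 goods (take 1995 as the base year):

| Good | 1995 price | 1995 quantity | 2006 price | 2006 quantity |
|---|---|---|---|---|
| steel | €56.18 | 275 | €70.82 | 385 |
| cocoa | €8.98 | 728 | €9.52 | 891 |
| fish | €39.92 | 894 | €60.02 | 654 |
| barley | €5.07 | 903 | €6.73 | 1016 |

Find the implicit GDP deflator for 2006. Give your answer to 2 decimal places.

134.41

Nominal GDP 2006 = 70.82·385 + 9.52·891 + 60.02·654 + 6.73·1016 = 81838.78.
Real GDP 2006 (at 1995 prices) = 56.18·385 + 8.98·891 + 39.92·654 + 5.07·1016 = 60889.28.
Deflator = Nominal/Real × 100 = 81838.78/60889.28 × 100 = 134.406.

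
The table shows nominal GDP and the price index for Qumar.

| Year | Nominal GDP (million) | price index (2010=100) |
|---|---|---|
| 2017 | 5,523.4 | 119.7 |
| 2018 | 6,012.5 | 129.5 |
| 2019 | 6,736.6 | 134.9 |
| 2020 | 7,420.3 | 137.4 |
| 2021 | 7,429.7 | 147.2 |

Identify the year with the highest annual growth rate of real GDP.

2020

2018: real = 6012.5/1.295 = 4642.86; growth vs 2017 (4614.37) = 0.62%.
2019: real = 6736.6/1.349 = 4993.77; growth vs 2018 (4642.86) = 7.56%.
2020: real = 7420.3/1.374 = 5400.51; growth vs 2019 (4993.77) = 8.14%.
2021: real = 7429.7/1.472 = 5047.35; growth vs 2020 (5400.51) = -6.54%.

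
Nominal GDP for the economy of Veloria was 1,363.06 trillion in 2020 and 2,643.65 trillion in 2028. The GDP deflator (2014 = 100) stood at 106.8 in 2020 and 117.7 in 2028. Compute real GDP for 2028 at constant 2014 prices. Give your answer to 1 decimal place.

Real GDP = Nominal / (GDP deflator/100) = 2643.65 / 1.177 = 2246.09.

2,246.1 trillion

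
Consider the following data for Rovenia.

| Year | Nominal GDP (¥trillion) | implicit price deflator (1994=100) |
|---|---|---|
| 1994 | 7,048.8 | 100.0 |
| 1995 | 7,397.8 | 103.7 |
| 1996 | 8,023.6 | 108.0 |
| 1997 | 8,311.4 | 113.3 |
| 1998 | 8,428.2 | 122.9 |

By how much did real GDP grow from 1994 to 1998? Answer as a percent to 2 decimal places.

Real GDP 1994 = 7048.8/1.000 = 7048.80.
Real GDP 1998 = 8428.2/1.229 = 6857.77.
Change = 6857.77/7048.80 − 1 = -0.0271.

-2.71%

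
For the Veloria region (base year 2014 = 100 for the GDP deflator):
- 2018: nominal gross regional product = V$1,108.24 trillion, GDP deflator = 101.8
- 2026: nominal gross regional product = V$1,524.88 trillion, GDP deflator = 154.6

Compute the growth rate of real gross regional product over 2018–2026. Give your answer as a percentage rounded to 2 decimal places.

Deflate each year: 2018 → 1108.24/1.018 = 1088.64; 2026 → 1524.88/1.546 = 986.34.
So real gross regional product changed by 986.34/1088.64 − 1 = -0.0940, i.e. -9.40%.

-9.40%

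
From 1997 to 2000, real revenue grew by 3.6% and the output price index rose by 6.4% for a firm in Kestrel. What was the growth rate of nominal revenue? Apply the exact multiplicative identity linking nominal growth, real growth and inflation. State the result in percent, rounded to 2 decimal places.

(1 + g_nom) = (1 + g_real)(1 + π) = 1.0360 × 1.0640 = 1.10230.

10.23%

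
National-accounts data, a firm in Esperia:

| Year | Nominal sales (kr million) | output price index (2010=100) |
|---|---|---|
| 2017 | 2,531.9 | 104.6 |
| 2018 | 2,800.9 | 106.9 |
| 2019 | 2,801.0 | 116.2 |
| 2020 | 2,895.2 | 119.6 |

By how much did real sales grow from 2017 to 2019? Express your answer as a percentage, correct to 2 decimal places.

Real sales 2017 = 2531.9/1.046 = 2420.55.
Real sales 2019 = 2801.0/1.162 = 2410.50.
Change = 2410.50/2420.55 − 1 = -0.0042.

-0.42%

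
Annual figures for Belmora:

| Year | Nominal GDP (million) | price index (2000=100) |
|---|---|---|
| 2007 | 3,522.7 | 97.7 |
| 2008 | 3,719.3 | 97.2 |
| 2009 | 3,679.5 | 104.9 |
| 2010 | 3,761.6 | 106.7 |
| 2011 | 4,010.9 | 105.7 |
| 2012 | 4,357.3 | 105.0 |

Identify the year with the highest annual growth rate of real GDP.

2012

2008: real = 3719.3/0.972 = 3826.44; growth vs 2007 (3605.63) = 6.12%.
2009: real = 3679.5/1.049 = 3507.63; growth vs 2008 (3826.44) = -8.33%.
2010: real = 3761.6/1.067 = 3525.40; growth vs 2009 (3507.63) = 0.51%.
2011: real = 4010.9/1.057 = 3794.61; growth vs 2010 (3525.40) = 7.64%.
2012: real = 4357.3/1.050 = 4149.81; growth vs 2011 (3794.61) = 9.36%.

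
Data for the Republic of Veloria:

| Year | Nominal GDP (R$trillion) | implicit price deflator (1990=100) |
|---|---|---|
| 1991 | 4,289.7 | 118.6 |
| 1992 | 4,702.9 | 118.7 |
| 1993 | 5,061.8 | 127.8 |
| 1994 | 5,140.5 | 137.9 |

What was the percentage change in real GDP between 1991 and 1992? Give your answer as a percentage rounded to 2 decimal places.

9.54%

Real GDP 1991 = 4289.7/1.186 = 3616.95.
Real GDP 1992 = 4702.9/1.187 = 3962.01.
Change = 3962.01/3616.95 − 1 = 0.0954.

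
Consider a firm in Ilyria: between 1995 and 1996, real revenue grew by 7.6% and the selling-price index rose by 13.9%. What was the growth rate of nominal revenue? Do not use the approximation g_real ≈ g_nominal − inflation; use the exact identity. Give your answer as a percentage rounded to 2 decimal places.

22.56%

(1 + g_nom) = (1 + g_real)(1 + π) = 1.0760 × 1.1390 = 1.22556.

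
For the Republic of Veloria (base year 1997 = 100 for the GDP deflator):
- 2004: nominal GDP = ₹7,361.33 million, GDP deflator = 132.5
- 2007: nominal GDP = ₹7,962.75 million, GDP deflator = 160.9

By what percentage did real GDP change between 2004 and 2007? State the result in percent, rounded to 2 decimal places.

-10.92%

Real GDP 2004 = 7361.33 / 1.325 = 5555.72.
Real GDP 2007 = 7962.75 / 1.609 = 4948.88.
Real growth = 4948.88 / 5555.72 − 1 = -0.1092.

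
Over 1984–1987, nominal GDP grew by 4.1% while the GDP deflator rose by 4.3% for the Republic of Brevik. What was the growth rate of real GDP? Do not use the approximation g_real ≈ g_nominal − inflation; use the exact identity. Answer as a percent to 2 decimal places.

-0.19%

(1 + g_nom) = (1 + g_real)(1 + π), so g_real = 1.0410 / 1.0430 − 1 = -0.00192.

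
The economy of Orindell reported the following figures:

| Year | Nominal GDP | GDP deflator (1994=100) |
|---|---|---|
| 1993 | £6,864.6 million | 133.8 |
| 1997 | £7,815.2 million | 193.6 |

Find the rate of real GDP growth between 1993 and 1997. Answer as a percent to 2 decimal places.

-21.32%

Real GDP 1993 = 6864.6 / 1.338 = 5130.49.
Real GDP 1997 = 7815.2 / 1.936 = 4036.78.
Real growth = 4036.78 / 5130.49 − 1 = -0.2132.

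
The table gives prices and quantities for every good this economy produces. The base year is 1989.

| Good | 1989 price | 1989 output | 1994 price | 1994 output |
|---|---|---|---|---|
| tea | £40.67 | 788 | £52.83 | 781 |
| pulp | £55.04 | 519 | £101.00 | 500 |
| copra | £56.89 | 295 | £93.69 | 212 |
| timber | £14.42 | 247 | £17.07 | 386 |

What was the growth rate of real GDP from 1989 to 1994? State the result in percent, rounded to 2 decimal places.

-5.00%

Real GDP 1989 = Nominal GDP 1989 = 40.67·788 + 55.04·519 + 56.89·295 + 14.42·247 = 80958.01.
Real GDP 1994 (at 1989 prices) = 40.67·781 + 55.04·500 + 56.89·212 + 14.42·386 = 76910.07.
Real growth = 76910.07/80958.01 − 1 = -0.0500.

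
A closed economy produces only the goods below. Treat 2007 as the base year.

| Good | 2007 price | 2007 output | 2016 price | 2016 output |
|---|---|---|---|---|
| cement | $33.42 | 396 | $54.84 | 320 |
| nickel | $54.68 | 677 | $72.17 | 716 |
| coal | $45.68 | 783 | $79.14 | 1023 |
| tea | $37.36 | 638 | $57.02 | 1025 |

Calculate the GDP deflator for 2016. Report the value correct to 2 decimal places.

Nominal GDP 2016 = 54.84·320 + 72.17·716 + 79.14·1023 + 57.02·1025 = 208628.24.
Real GDP 2016 (at 2007 prices) = 33.42·320 + 54.68·716 + 45.68·1023 + 37.36·1025 = 134869.92.
Deflator = Nominal/Real × 100 = 208628.24/134869.92 × 100 = 154.688.

154.69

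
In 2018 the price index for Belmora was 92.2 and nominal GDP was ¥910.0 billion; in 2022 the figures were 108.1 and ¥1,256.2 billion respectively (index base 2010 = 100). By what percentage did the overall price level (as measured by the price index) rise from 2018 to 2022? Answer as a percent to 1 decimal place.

Price-level change = 108.1 / 92.2 − 1 = 0.1725.

17.2%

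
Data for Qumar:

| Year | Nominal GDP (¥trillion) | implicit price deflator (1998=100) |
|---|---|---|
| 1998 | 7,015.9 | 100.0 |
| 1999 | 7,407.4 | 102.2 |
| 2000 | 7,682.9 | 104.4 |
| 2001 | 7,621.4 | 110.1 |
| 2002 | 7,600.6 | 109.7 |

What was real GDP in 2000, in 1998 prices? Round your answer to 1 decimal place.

¥7,359.1 trillion

Real GDP 2000 = 7682.9 / 1.044 = 7359.10.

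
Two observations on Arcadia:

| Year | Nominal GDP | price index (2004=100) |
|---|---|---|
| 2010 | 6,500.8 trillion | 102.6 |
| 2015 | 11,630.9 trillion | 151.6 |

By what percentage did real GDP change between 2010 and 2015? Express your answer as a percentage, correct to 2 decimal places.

Deflate each year: 2010 → 6500.8/1.026 = 6336.06; 2015 → 11630.9/1.516 = 7672.10.
So real GDP changed by 7672.10/6336.06 − 1 = 0.2109, i.e. 21.09%.

21.09%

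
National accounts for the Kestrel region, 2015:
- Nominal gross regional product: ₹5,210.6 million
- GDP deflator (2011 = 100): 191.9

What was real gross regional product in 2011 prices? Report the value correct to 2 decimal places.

Real gross regional product = Nominal / (GDP deflator/100) = 5210.6 / 1.919 = 2715.27.

₹2,715.27 million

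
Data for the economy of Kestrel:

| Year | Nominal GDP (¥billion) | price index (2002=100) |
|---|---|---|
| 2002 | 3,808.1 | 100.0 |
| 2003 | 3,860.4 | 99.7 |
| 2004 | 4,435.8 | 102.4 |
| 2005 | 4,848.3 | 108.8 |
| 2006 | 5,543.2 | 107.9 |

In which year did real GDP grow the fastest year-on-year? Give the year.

2006

2003: real = 3860.4/0.997 = 3872.02; growth vs 2002 (3808.10) = 1.68%.
2004: real = 4435.8/1.024 = 4331.84; growth vs 2003 (3872.02) = 11.88%.
2005: real = 4848.3/1.088 = 4456.16; growth vs 2004 (4331.84) = 2.87%.
2006: real = 5543.2/1.079 = 5137.35; growth vs 2005 (4456.16) = 15.29%.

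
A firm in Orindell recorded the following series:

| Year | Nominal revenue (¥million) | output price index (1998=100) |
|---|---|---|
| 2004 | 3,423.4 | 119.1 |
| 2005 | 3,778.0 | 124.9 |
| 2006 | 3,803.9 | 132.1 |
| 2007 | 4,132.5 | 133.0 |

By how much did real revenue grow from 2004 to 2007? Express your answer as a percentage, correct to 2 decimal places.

Real revenue 2004 = 3423.4/1.191 = 2874.39.
Real revenue 2007 = 4132.5/1.330 = 3107.14.
Change = 3107.14/2874.39 − 1 = 0.0810.

8.10%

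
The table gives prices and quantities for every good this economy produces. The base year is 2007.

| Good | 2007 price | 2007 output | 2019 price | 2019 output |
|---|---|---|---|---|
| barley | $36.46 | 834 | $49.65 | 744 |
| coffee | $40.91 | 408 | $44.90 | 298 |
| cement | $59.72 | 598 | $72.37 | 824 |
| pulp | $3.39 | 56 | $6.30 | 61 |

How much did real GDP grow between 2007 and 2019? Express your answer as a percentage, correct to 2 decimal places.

Real GDP 2007 = Nominal GDP 2007 = 36.46·834 + 40.91·408 + 59.72·598 + 3.39·56 = 83001.32.
Real GDP 2019 (at 2007 prices) = 36.46·744 + 40.91·298 + 59.72·824 + 3.39·61 = 88733.49.
Real growth = 88733.49/83001.32 − 1 = 0.0691.

6.91%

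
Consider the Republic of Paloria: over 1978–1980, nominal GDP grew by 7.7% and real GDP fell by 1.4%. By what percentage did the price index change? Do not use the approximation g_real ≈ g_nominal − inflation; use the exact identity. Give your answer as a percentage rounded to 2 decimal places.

9.23%

(1 + g_nom) = (1 + g_real)(1 + π), so π = 1.0770 / 0.9860 − 1 = 0.09229.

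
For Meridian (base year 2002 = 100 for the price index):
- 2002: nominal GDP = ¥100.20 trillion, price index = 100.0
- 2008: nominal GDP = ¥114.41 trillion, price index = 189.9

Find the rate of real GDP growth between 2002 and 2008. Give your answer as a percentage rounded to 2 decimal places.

-39.87%

Deflate each year: 2002 → 100.20/1.000 = 100.20; 2008 → 114.41/1.899 = 60.25.
So real GDP changed by 60.25/100.20 − 1 = -0.3987, i.e. -39.87%.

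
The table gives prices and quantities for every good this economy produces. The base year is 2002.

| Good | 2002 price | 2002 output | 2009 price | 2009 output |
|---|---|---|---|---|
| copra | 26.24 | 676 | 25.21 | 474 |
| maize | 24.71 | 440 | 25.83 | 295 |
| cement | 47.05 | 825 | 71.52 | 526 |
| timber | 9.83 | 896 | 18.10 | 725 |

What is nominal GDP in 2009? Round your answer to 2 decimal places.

70311.41

Nominal GDP 2009 = Σ (p_2009 × q_2009) = 25.21·474 + 25.83·295 + 71.52·526 + 18.10·725 = 70311.41.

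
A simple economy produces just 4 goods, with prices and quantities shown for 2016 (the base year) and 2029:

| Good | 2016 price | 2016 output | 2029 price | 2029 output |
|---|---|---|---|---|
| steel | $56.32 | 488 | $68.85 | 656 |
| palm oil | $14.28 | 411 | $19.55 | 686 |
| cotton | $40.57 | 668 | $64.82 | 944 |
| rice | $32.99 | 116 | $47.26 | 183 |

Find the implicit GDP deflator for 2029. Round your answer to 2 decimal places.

141.00

Nominal GDP 2029 = 68.85·656 + 19.55·686 + 64.82·944 + 47.26·183 = 128415.56.
Real GDP 2029 (at 2016 prices) = 56.32·656 + 14.28·686 + 40.57·944 + 32.99·183 = 91077.25.
Deflator = Nominal/Real × 100 = 128415.56/91077.25 × 100 = 140.996.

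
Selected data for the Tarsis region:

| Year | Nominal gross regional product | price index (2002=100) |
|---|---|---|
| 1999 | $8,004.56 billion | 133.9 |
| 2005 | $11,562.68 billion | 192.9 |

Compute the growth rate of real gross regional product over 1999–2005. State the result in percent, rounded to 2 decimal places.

0.27%

Real gross regional product 1999 = 8004.56 / 1.339 = 5978.01.
Real gross regional product 2005 = 11562.68 / 1.929 = 5994.13.
Real growth = 5994.13 / 5978.01 − 1 = 0.0027.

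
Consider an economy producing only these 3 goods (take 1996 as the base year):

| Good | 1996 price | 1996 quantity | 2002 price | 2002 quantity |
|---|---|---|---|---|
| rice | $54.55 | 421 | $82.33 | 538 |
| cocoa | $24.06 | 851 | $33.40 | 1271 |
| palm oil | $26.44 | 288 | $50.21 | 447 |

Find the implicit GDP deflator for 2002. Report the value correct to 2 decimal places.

152.19

Nominal GDP 2002 = 82.33·538 + 33.40·1271 + 50.21·447 = 109188.81.
Real GDP 2002 (at 1996 prices) = 54.55·538 + 24.06·1271 + 26.44·447 = 71746.84.
Deflator = Nominal/Real × 100 = 109188.81/71746.84 × 100 = 152.186.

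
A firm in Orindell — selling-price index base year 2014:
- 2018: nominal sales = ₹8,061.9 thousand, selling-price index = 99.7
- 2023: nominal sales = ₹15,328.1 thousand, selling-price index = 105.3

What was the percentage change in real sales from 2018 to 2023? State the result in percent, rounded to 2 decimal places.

Deflate each year: 2018 → 8061.9/0.997 = 8086.16; 2023 → 15328.1/1.053 = 14556.60.
So real sales changed by 14556.60/8086.16 − 1 = 0.8002, i.e. 80.02%.

80.02%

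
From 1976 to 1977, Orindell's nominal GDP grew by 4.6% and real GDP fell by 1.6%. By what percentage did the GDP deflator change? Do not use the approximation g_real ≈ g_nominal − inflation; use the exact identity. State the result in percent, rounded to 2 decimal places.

(1 + g_nom) = (1 + g_real)(1 + π), so π = 1.0460 / 0.9840 − 1 = 0.06301.

6.30%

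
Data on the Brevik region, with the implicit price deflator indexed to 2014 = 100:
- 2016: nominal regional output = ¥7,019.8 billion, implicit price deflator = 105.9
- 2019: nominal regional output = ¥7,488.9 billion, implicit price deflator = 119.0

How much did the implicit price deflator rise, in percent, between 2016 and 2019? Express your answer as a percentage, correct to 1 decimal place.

12.4%

Price-level change = 119.0 / 105.9 − 1 = 0.1237.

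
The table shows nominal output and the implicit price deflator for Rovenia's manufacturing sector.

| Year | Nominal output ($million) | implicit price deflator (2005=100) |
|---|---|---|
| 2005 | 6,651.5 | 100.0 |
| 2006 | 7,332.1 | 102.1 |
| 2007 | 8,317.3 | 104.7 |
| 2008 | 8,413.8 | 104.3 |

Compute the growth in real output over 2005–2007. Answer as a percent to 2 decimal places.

Real output 2005 = 6651.5/1.000 = 6651.50.
Real output 2007 = 8317.3/1.047 = 7943.94.
Change = 7943.94/6651.50 − 1 = 0.1943.

19.43%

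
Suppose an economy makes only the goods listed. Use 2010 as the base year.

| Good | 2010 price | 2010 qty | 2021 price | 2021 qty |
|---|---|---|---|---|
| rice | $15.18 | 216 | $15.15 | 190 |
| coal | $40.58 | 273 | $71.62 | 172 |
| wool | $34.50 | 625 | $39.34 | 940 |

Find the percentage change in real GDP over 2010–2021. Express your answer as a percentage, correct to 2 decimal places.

Real GDP 2010 = Nominal GDP 2010 = 15.18·216 + 40.58·273 + 34.50·625 = 35919.72.
Real GDP 2021 (at 2010 prices) = 15.18·190 + 40.58·172 + 34.50·940 = 42293.96.
Real growth = 42293.96/35919.72 − 1 = 0.1775.

17.75%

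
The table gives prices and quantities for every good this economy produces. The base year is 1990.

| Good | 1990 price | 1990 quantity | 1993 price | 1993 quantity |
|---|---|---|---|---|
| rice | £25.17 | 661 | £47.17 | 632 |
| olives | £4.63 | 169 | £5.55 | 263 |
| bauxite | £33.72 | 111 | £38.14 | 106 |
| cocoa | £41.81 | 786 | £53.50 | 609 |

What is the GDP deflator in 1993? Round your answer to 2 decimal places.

Nominal GDP 1993 = 47.17·632 + 5.55·263 + 38.14·106 + 53.50·609 = 67895.43.
Real GDP 1993 (at 1990 prices) = 25.17·632 + 4.63·263 + 33.72·106 + 41.81·609 = 46161.74.
Deflator = Nominal/Real × 100 = 67895.43/46161.74 × 100 = 147.082.

147.08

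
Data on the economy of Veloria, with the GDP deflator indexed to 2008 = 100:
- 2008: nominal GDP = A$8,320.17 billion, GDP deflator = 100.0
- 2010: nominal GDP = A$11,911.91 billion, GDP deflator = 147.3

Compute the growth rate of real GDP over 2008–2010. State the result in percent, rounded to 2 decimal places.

Deflate each year: 2008 → 8320.17/1.000 = 8320.17; 2010 → 11911.91/1.473 = 8086.84.
So real GDP changed by 8086.84/8320.17 − 1 = -0.0280, i.e. -2.80%.

-2.80%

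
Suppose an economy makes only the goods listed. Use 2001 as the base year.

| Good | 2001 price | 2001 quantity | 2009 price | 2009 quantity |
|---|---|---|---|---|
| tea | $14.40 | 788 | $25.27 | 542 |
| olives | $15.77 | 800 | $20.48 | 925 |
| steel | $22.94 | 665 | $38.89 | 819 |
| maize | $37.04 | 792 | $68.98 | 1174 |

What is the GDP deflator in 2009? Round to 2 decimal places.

171.82

Nominal GDP 2009 = 25.27·542 + 20.48·925 + 38.89·819 + 68.98·1174 = 145473.77.
Real GDP 2009 (at 2001 prices) = 14.40·542 + 15.77·925 + 22.94·819 + 37.04·1174 = 84664.87.
Deflator = Nominal/Real × 100 = 145473.77/84664.87 × 100 = 171.823.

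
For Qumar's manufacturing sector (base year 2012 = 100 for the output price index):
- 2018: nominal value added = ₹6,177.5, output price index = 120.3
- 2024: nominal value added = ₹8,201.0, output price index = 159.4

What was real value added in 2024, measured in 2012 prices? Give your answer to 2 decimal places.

₹5,144.92

Real value added = Nominal / (output price index/100) = 8201.0 / 1.594 = 5144.92.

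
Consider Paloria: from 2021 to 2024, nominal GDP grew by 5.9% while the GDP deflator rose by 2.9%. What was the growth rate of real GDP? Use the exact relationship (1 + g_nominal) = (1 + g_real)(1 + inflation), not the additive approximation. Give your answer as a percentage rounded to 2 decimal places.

(1 + g_nom) = (1 + g_real)(1 + π), so g_real = 1.0590 / 1.0290 − 1 = 0.02915.

2.92%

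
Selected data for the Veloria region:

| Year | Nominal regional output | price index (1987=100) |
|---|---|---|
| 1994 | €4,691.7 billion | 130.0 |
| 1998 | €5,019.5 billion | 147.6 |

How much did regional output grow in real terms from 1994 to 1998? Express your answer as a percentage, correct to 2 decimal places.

-5.77%

Real regional output 1994 = 4691.7 / 1.300 = 3609.00.
Real regional output 1998 = 5019.5 / 1.476 = 3400.75.
Real growth = 3400.75 / 3609.00 − 1 = -0.0577.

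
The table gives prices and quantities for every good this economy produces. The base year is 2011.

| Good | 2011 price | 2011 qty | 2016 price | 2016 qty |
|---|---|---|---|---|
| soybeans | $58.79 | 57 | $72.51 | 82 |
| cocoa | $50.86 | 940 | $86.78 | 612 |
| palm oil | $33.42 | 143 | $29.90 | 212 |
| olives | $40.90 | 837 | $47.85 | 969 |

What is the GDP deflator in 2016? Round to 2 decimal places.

Nominal GDP 2016 = 72.51·82 + 86.78·612 + 29.90·212 + 47.85·969 = 111760.63.
Real GDP 2016 (at 2011 prices) = 58.79·82 + 50.86·612 + 33.42·212 + 40.90·969 = 82664.24.
Deflator = Nominal/Real × 100 = 111760.63/82664.24 × 100 = 135.198.

135.20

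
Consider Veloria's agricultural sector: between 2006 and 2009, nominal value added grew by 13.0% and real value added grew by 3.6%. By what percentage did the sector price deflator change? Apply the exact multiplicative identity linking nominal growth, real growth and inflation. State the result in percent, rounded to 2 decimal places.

9.07%

(1 + g_nom) = (1 + g_real)(1 + π), so π = 1.1300 / 1.0360 − 1 = 0.09073.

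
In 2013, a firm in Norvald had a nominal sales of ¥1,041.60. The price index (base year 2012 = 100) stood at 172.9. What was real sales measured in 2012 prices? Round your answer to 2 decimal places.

¥602.43

Real sales = Nominal / (price index/100) = 1041.60 / 1.729 = 602.43.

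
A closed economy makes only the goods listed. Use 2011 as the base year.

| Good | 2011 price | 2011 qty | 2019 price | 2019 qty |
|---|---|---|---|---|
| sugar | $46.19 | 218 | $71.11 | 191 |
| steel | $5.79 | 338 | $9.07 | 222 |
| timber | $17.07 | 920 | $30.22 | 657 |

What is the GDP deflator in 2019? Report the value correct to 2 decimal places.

Nominal GDP 2019 = 71.11·191 + 9.07·222 + 30.22·657 = 35450.09.
Real GDP 2019 (at 2011 prices) = 46.19·191 + 5.79·222 + 17.07·657 = 21322.66.
Deflator = Nominal/Real × 100 = 35450.09/21322.66 × 100 = 166.255.

166.26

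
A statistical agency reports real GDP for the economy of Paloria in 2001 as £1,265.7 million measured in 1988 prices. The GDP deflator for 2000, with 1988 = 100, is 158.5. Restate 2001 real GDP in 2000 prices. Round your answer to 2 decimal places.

Real GDP in 2000 prices = Real GDP in 1988 prices × (P_2000/P_1988) = 1265.7 × 1.585 = 2006.13.

£2,006.13 million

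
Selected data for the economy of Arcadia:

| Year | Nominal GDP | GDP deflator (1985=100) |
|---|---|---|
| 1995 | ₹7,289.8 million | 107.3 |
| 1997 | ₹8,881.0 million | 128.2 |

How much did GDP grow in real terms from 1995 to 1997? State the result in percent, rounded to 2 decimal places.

1.97%

Deflate each year: 1995 → 7289.8/1.073 = 6793.85; 1997 → 8881.0/1.282 = 6927.46.
So real GDP changed by 6927.46/6793.85 − 1 = 0.0197, i.e. 1.97%.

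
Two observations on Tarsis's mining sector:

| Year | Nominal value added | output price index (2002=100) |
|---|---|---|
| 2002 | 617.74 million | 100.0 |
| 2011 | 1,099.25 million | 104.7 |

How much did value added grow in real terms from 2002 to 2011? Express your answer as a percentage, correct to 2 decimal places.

Deflate each year: 2002 → 617.74/1.000 = 617.74; 2011 → 1099.25/1.047 = 1049.90.
So real value added changed by 1049.90/617.74 − 1 = 0.6996, i.e. 69.96%.

69.96%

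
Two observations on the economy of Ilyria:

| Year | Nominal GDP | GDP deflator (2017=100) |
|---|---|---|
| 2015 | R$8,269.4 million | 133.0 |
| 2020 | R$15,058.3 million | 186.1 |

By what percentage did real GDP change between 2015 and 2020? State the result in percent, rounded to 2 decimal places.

30.14%

Real GDP 2015 = 8269.4 / 1.330 = 6217.59.
Real GDP 2020 = 15058.3 / 1.861 = 8091.51.
Real growth = 8091.51 / 6217.59 − 1 = 0.3014.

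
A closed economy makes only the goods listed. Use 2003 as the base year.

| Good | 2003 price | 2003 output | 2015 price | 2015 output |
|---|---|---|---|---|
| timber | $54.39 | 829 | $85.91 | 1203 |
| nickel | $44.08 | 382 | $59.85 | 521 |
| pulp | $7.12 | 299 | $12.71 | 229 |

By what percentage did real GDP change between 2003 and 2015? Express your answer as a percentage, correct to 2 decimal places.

40.54%

Real GDP 2003 = Nominal GDP 2003 = 54.39·829 + 44.08·382 + 7.12·299 = 64056.75.
Real GDP 2015 (at 2003 prices) = 54.39·1203 + 44.08·521 + 7.12·229 = 90027.33.
Real growth = 90027.33/64056.75 − 1 = 0.4054.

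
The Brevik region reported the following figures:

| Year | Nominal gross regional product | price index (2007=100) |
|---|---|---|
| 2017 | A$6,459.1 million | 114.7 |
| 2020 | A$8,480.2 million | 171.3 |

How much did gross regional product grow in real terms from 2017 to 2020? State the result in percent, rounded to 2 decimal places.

Deflate each year: 2017 → 6459.1/1.147 = 5631.30; 2020 → 8480.2/1.713 = 4950.50.
So real gross regional product changed by 4950.50/5631.30 − 1 = -0.1209, i.e. -12.09%.

-12.09%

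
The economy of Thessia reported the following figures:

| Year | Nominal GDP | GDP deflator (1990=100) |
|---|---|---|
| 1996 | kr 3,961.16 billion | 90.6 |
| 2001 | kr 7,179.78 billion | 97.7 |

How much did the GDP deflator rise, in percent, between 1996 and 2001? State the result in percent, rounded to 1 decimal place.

Price-level change = 97.7 / 90.6 − 1 = 0.0784.

7.8%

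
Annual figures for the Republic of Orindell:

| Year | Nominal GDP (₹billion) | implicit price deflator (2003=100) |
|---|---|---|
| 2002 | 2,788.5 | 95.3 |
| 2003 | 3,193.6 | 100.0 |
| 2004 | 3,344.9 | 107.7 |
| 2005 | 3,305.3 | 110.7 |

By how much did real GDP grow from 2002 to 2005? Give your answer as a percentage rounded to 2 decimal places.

2.04%

Real GDP 2002 = 2788.5/0.953 = 2926.02.
Real GDP 2005 = 3305.3/1.107 = 2985.82.
Change = 2985.82/2926.02 − 1 = 0.0204.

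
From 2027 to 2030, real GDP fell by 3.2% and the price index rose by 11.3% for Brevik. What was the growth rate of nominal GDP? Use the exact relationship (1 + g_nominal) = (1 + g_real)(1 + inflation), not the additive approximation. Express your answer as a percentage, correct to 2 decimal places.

(1 + g_nom) = (1 + g_real)(1 + π) = 0.9680 × 1.1130 = 1.07738.

7.74%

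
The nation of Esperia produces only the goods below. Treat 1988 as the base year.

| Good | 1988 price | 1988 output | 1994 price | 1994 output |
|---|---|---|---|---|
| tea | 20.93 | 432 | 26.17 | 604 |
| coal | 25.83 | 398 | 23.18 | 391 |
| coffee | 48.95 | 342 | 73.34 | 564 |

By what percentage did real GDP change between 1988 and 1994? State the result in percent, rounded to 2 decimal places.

Real GDP 1988 = Nominal GDP 1988 = 20.93·432 + 25.83·398 + 48.95·342 = 36063.00.
Real GDP 1994 (at 1988 prices) = 20.93·604 + 25.83·391 + 48.95·564 = 50349.05.
Real growth = 50349.05/36063.00 − 1 = 0.3961.

39.61%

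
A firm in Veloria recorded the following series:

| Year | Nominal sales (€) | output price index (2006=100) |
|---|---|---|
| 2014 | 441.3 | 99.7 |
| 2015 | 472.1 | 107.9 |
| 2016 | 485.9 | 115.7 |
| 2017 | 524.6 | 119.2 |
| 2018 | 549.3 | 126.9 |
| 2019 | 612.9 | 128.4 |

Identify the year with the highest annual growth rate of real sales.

2019

2015: real = 472.1/1.079 = 437.53; growth vs 2014 (442.63) = -1.15%.
2016: real = 485.9/1.157 = 419.97; growth vs 2015 (437.53) = -4.01%.
2017: real = 524.6/1.192 = 440.10; growth vs 2016 (419.97) = 4.79%.
2018: real = 549.3/1.269 = 432.86; growth vs 2017 (440.10) = -1.65%.
2019: real = 612.9/1.284 = 477.34; growth vs 2018 (432.86) = 10.28%.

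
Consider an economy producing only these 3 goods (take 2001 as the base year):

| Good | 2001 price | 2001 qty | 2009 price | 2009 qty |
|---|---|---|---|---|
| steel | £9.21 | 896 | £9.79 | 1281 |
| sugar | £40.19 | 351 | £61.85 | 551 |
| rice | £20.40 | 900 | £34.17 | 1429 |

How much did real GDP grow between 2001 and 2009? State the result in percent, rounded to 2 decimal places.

Real GDP 2001 = Nominal GDP 2001 = 9.21·896 + 40.19·351 + 20.40·900 = 40718.85.
Real GDP 2009 (at 2001 prices) = 9.21·1281 + 40.19·551 + 20.40·1429 = 63094.30.
Real growth = 63094.30/40718.85 − 1 = 0.5495.

54.95%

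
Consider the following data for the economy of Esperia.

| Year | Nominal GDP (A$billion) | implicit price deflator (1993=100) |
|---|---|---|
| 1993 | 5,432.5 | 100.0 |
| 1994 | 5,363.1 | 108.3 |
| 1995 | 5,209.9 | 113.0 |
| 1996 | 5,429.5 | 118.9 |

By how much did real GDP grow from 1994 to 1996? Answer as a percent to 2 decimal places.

Real GDP 1994 = 5363.1/1.083 = 4952.08.
Real GDP 1996 = 5429.5/1.189 = 4566.44.
Change = 4566.44/4952.08 − 1 = -0.0779.

-7.79%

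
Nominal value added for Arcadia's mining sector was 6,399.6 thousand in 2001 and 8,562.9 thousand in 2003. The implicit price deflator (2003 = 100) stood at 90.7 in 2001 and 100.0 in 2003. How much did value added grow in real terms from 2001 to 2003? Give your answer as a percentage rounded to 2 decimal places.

21.36%

Real value added 2001 = 6399.6 / 0.907 = 7055.79.
Real value added 2003 = 8562.9 / 1.000 = 8562.90.
Real growth = 8562.90 / 7055.79 − 1 = 0.2136.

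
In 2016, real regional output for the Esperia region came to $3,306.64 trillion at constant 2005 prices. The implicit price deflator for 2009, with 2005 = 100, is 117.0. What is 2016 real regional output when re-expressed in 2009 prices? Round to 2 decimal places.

$3,868.77 trillion

Real regional output in 2009 prices = Real regional output in 2005 prices × (P_2009/P_2005) = 3306.64 × 1.170 = 3868.77.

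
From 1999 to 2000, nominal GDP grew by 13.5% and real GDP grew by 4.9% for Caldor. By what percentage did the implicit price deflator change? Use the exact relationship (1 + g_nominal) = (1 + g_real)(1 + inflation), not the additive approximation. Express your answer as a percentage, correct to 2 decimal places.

8.20%

(1 + g_nom) = (1 + g_real)(1 + π), so π = 1.1350 / 1.0490 − 1 = 0.08198.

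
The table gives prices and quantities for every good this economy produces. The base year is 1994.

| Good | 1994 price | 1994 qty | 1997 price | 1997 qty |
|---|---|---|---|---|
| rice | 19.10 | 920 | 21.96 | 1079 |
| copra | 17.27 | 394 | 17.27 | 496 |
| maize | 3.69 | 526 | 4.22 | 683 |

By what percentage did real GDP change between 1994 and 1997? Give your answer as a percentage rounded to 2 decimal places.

20.43%

Real GDP 1994 = Nominal GDP 1994 = 19.10·920 + 17.27·394 + 3.69·526 = 26317.32.
Real GDP 1997 (at 1994 prices) = 19.10·1079 + 17.27·496 + 3.69·683 = 31695.09.
Real growth = 31695.09/26317.32 − 1 = 0.2043.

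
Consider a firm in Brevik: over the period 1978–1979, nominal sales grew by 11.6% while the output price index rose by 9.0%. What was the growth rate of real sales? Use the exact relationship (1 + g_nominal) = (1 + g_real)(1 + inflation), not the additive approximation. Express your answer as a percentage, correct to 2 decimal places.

(1 + g_nom) = (1 + g_real)(1 + π), so g_real = 1.1160 / 1.0900 − 1 = 0.02385.

2.39%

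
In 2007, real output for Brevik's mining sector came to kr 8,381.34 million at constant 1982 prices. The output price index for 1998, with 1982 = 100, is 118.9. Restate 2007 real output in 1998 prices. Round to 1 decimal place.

kr 9,965.4 million

Real output in 1998 prices = Real output in 1982 prices × (P_1998/P_1982) = 8381.34 × 1.189 = 9965.41.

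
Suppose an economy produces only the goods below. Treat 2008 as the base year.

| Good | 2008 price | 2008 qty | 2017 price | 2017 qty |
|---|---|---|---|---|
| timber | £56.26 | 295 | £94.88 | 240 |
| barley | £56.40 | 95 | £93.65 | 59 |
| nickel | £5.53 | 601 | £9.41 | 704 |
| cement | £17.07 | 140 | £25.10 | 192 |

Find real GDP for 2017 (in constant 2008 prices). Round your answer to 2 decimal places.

£24000.56

Real GDP 2017 = Σ (p_2008 × q_2017) = 56.26·240 + 56.40·59 + 5.53·704 + 17.07·192 = 24000.56.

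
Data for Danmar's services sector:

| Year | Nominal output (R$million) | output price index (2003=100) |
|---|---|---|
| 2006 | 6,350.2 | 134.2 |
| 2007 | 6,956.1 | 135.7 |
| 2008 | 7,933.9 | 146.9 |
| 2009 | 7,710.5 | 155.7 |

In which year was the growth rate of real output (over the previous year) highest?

2007: real = 6956.1/1.357 = 5126.09; growth vs 2006 (4731.89) = 8.33%.
2008: real = 7933.9/1.469 = 5400.88; growth vs 2007 (5126.09) = 5.36%.
2009: real = 7710.5/1.557 = 4952.15; growth vs 2008 (5400.88) = -8.31%.

2007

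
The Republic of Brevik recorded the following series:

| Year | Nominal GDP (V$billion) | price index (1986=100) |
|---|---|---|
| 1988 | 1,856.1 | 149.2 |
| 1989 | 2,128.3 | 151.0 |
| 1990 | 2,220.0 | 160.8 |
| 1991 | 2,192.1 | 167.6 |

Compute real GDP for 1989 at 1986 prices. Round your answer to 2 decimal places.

V$1,409.47 billion

Real GDP 1989 = 2128.3 / 1.510 = 1409.47.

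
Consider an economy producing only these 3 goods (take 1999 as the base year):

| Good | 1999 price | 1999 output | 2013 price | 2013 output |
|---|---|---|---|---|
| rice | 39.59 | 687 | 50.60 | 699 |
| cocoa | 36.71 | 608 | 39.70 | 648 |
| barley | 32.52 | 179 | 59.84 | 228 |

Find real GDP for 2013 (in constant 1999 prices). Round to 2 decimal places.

Real GDP 2013 = Σ (p_1999 × q_2013) = 39.59·699 + 36.71·648 + 32.52·228 = 58876.05.

58876.05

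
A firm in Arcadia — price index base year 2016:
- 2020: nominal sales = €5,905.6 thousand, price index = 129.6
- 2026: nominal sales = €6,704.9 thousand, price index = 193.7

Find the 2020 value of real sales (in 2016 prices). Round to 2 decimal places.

€4,556.79 thousand

Real sales = Nominal / (price index/100) = 5905.6 / 1.296 = 4556.79.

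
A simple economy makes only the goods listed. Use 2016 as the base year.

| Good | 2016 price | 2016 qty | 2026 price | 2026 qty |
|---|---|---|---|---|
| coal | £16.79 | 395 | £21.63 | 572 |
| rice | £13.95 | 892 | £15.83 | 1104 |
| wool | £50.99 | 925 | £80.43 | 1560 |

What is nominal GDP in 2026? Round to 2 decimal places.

Nominal GDP 2026 = Σ (p_2026 × q_2026) = 21.63·572 + 15.83·1104 + 80.43·1560 = 155319.48.

£155319.48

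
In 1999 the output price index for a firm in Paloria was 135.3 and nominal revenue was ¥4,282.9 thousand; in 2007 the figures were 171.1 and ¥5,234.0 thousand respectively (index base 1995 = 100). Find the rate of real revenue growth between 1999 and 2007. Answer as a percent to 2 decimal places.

Deflate each year: 1999 → 4282.9/1.353 = 3165.48; 2007 → 5234.0/1.711 = 3059.03.
So real revenue changed by 3059.03/3165.48 − 1 = -0.0336, i.e. -3.36%.

-3.36%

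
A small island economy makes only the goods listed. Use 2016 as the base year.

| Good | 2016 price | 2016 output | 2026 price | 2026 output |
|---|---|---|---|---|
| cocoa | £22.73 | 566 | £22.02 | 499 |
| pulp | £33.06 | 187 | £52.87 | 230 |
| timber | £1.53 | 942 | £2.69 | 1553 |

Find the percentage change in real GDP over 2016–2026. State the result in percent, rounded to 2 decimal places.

Real GDP 2016 = Nominal GDP 2016 = 22.73·566 + 33.06·187 + 1.53·942 = 20488.66.
Real GDP 2026 (at 2016 prices) = 22.73·499 + 33.06·230 + 1.53·1553 = 21322.16.
Real growth = 21322.16/20488.66 − 1 = 0.0407.

4.07%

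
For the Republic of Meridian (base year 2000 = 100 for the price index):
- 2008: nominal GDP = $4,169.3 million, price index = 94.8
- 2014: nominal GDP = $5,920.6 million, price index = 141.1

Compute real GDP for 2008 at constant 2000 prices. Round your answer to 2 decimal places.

$4,398.00 million

Real GDP = Nominal / (price index/100) = 4169.3 / 0.948 = 4398.00.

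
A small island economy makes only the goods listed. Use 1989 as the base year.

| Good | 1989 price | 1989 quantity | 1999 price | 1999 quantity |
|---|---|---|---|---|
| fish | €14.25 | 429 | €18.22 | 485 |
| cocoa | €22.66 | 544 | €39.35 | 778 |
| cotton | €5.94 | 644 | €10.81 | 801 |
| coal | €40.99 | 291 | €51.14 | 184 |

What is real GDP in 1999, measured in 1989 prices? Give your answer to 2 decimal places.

Real GDP 1999 = Σ (p_1989 × q_1999) = 14.25·485 + 22.66·778 + 5.94·801 + 40.99·184 = 36840.83.

€36840.83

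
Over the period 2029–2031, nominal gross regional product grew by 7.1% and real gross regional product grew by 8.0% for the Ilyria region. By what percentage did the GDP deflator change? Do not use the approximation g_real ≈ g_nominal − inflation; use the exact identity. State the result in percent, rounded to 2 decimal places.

(1 + g_nom) = (1 + g_real)(1 + π), so π = 1.0710 / 1.0800 − 1 = -0.00833.

-0.83%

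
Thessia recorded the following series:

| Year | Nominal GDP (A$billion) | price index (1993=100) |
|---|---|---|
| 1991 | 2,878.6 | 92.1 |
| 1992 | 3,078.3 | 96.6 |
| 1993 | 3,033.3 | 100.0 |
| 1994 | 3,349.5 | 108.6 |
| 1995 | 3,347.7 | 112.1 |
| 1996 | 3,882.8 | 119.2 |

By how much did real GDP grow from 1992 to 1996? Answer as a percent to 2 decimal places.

Real GDP 1992 = 3078.3/0.966 = 3186.65.
Real GDP 1996 = 3882.8/1.192 = 3257.38.
Change = 3257.38/3186.65 − 1 = 0.0222.

2.22%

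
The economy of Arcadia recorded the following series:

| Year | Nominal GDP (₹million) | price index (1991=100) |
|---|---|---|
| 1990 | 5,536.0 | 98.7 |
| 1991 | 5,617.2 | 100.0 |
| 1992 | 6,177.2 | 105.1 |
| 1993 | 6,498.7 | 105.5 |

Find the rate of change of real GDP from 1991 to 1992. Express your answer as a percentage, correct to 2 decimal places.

4.63%

Real GDP 1991 = 5617.2/1.000 = 5617.20.
Real GDP 1992 = 6177.2/1.051 = 5877.45.
Change = 5877.45/5617.20 − 1 = 0.0463.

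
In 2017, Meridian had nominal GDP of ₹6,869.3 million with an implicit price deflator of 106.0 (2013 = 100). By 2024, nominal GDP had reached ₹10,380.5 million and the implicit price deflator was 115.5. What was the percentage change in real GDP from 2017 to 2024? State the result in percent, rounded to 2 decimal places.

Real GDP 2017 = 6869.3 / 1.060 = 6480.47.
Real GDP 2024 = 10380.5 / 1.155 = 8987.45.
Real growth = 8987.45 / 6480.47 − 1 = 0.3869.

38.69%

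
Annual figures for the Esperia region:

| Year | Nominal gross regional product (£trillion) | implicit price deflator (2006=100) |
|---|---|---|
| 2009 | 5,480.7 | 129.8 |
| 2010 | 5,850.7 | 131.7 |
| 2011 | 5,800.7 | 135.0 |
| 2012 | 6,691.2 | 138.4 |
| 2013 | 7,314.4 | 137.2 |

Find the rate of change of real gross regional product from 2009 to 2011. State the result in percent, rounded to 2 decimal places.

Real gross regional product 2009 = 5480.7/1.298 = 4222.42.
Real gross regional product 2011 = 5800.7/1.350 = 4296.81.
Change = 4296.81/4222.42 − 1 = 0.0176.

1.76%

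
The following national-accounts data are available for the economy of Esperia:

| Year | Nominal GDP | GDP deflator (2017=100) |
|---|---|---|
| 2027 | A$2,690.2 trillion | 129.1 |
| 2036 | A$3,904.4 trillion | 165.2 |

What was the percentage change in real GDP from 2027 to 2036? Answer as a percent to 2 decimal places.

13.42%

Real GDP 2027 = 2690.2 / 1.291 = 2083.81.
Real GDP 2036 = 3904.4 / 1.652 = 2363.44.
Real growth = 2363.44 / 2083.81 − 1 = 0.1342.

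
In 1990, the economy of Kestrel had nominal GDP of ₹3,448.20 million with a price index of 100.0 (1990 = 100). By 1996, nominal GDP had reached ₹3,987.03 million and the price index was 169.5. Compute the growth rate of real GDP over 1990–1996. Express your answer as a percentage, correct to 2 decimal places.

Real GDP 1990 = 3448.20 / 1.000 = 3448.20.
Real GDP 1996 = 3987.03 / 1.695 = 2352.23.
Real growth = 2352.23 / 3448.20 − 1 = -0.3178.

-31.78%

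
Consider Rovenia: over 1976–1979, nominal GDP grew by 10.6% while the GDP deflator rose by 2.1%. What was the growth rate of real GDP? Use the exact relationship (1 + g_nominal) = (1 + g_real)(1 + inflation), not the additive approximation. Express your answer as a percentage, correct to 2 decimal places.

8.33%

(1 + g_nom) = (1 + g_real)(1 + π), so g_real = 1.1060 / 1.0210 − 1 = 0.08325.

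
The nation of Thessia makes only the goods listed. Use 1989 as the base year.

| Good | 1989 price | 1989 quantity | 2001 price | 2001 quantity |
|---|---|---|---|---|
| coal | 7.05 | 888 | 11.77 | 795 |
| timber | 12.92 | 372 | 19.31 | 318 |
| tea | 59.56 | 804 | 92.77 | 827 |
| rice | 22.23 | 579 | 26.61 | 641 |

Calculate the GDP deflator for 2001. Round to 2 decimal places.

149.25

Nominal GDP 2001 = 11.77·795 + 19.31·318 + 92.77·827 + 26.61·641 = 109275.53.
Real GDP 2001 (at 1989 prices) = 7.05·795 + 12.92·318 + 59.56·827 + 22.23·641 = 73218.86.
Deflator = Nominal/Real × 100 = 109275.53/73218.86 × 100 = 149.245.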